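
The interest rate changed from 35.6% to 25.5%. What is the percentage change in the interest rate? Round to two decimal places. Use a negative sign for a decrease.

The change is 25.5 − 35.6 = -10.1 percentage points.
Relative to the original 35.6%, that is -10.1 ÷ 35.6 ≈ -28.37%.

-28.37%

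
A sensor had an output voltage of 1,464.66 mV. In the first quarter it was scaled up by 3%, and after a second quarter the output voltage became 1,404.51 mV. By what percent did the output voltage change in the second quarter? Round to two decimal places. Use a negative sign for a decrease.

After the first quarter: 1,464.66 × 1.03 = 1508.5998.
Second-quarter multiplier: 1,404.51 ÷ 1508.5998 ≈ 0.931002.
That is a change of -6.90%.

-6.90%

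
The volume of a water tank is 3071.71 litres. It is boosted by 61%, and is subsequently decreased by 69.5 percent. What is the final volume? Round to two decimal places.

1508.36 litres

Apply the 61% increase: 3071.71 × 1.61 = 4945.4531.
After the 69.5% decrease: 4945.4531 × 0.305 = 1508.3631955 ≈ 1508.36.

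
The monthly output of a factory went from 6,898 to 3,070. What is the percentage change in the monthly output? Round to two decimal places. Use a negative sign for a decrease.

-55.49%

Change: 3,070 − 6,898 = -3,828.
Relative to the original: -3,828 ÷ 6,898 ≈ -55.49%.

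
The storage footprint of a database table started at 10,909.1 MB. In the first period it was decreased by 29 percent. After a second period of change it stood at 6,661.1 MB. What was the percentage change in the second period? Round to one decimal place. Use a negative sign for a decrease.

After the first period: 10,909.1 × 0.71 = 7745.461.
Second-period multiplier: 6,661.1 ÷ 7745.461 ≈ 0.86.
That is a change of -14.0%.

-14.0%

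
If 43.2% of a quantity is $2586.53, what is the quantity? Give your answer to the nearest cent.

$2586.53 ÷ 0.432 ≈ $5987.34.

$5987.34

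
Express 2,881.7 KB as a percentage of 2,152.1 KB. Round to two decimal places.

133.90%

2,881.7 KB ÷ 2,152.1 KB ≈ 133.90%.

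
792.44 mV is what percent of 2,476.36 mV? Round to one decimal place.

32.0%

792.44 mV ÷ 2,476.36 mV ≈ 32.0%.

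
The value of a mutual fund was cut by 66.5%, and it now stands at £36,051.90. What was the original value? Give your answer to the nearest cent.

£107,617.61

The overall multiplier applied was 0.335.
So the original value was £36,051.90 ÷ 0.335 ≈ £107,617.61.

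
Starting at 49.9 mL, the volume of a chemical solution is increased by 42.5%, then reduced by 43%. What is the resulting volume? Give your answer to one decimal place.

Each change multiplies by a factor: 1.425 × 0.57 = 0.81225.
49.9 × 0.81225 = 40.531275 ≈ 40.5.

40.5 mL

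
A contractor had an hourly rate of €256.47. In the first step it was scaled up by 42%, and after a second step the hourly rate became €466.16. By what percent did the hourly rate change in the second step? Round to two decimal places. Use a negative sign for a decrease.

After the first step: €256.47 × 1.42 = €364.1874.
Second-step multiplier: €466.16 ÷ €364.1874 ≈ 1.28.
That is a change of 28.00%.

28.00%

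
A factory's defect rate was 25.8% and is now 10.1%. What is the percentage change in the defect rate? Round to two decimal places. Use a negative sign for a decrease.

-60.85%

The change is 10.1 − 25.8 = -15.7 percentage points.
Relative to the original 25.8%, that is -15.7 ÷ 25.8 ≈ -60.85%.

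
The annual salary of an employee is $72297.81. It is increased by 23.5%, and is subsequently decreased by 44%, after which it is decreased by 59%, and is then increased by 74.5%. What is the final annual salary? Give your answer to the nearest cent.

$35773.33

Each change multiplies by a factor: 1.235 × 0.56 × 0.41 × 1.745 = 0.49480522.
$72297.81 × 0.49480522 = $35773.3337825682 ≈ $35773.33.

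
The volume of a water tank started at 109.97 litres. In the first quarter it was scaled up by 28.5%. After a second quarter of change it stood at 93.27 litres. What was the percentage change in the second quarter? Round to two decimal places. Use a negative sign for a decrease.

-34.00%

After the first quarter: 109.97 × 1.285 = 141.31145.
Second-quarter multiplier: 93.27 ÷ 141.31145 ≈ 0.660031.
That is a change of -34.00%.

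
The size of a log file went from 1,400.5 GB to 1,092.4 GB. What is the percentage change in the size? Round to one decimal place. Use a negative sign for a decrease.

-22.0%

Change: 1,092.4 − 1,400.5 = -308.1.
Relative to the original: -308.1 ÷ 1,400.5 ≈ -22.0%.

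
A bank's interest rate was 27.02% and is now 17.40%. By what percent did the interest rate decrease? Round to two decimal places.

The change is 17.40 − 27.02 = -9.62 percentage points.
Relative to the original 27.02%, that is -9.62 ÷ 27.02 ≈ -35.60%.
So the interest rate fell by 35.60%.

35.60%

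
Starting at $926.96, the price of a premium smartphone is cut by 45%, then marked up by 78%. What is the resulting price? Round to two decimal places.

Each change multiplies by a factor: 0.55 × 1.78 = 0.979.
$926.96 × 0.979 = $907.49384 ≈ $907.49.

$907.49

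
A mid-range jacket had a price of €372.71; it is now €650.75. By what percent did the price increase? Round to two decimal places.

Change: €650.75 − €372.71 = €278.04.
Relative to the original: €278.04 ÷ €372.71 ≈ 74.60%.
So the price increased by 74.60%.

74.60%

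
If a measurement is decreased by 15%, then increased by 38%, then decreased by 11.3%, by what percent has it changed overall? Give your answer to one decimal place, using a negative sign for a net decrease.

The combined multiplier is 0.85 × 1.38 × 0.887 = 1.040451.
That corresponds to an increase of 4.0%.

4.0%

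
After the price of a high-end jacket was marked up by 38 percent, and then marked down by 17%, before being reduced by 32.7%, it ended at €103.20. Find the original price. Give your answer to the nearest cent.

The overall multiplier applied was 1.38 × 0.83 × 0.673 = 0.7708542.
So the original price was €103.20 ÷ 0.7708542 ≈ €133.88.

€133.88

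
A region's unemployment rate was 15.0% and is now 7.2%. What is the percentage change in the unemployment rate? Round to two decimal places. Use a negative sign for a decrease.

-52.00%

The change is 7.2 − 15.0 = -7.8 percentage points.
Relative to the original 15.0%, that is -7.8 ÷ 15.0 = -52.00%.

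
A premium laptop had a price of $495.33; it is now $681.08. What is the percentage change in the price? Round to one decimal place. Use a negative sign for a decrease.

Change: $681.08 − $495.33 = $185.75.
Relative to the original: $185.75 ÷ $495.33 ≈ 37.5%.

37.5%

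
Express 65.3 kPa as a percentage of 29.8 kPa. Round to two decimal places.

219.13%

65.3 kPa ÷ 29.8 kPa ≈ 219.13%.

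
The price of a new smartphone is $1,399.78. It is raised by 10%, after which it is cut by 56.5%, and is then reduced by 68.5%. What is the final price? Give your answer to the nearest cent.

$210.99

Each change multiplies by a factor: 1.1 × 0.435 × 0.315 = 0.1507275.
$1,399.78 × 0.1507275 = $210.98533995 ≈ $210.99.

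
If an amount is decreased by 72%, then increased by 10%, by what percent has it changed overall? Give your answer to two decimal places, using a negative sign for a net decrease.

A 72% decrease multiplies by 0.28.
Then a 10% increase: 0.28 × 1.1 = 0.308.
Overall factor 0.308, i.e. -69.20%.

-69.20%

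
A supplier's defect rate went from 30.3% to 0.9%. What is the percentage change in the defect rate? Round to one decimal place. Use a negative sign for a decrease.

The change is 0.9 − 30.3 = -29.4 percentage points.
Relative to the original 30.3%, that is -29.4 ÷ 30.3 ≈ -97.0%.

-97.0%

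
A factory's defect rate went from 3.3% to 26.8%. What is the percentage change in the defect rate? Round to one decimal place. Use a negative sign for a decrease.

The change is 26.8 − 3.3 = 23.5 percentage points.
Relative to the original 3.3%, that is 23.5 ÷ 3.3 ≈ 712.1%.

712.1%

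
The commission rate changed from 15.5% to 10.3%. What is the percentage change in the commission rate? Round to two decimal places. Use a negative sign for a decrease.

-33.55%

The change is 10.3 − 15.5 = -5.2 percentage points.
Relative to the original 15.5%, that is -5.2 ÷ 15.5 ≈ -33.55%.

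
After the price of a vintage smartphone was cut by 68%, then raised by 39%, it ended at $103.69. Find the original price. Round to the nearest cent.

$233.12

Undoing the 39% increase: $103.69 ÷ 1.39 ≈ $74.597122.
Undoing the 68% decrease: $74.597122 ÷ 0.32 ≈ $233.12.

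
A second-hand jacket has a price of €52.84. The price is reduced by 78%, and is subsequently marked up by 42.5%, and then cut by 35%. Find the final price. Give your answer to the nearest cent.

78% decrease: €52.84 × 0.22 = €11.6248.
Apply the 42.5% increase: €11.6248 × 1.425 = €16.56534.
Apply the 35% decrease: €16.56534 × 0.65 = €10.767471 ≈ €10.77.

€10.77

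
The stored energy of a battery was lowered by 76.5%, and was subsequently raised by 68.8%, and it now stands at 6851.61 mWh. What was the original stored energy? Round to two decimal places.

17272.39 mWh

The overall multiplier applied was 0.235 × 1.688 = 0.39668.
So the original stored energy was 6851.61 ÷ 0.39668 ≈ 17272.39 mWh.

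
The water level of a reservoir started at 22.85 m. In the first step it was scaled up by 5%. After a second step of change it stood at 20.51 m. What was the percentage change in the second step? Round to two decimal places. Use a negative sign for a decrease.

-14.51%

After the first step: 22.85 × 1.05 = 23.9925.
Second-step multiplier: 20.51 ÷ 23.9925 ≈ 0.85485.
That is a change of -14.51%.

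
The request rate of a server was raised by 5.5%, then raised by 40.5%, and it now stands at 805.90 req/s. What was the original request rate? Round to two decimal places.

543.69 req/s

The overall multiplier applied was 1.055 × 1.405 = 1.482275.
So the original request rate was 805.90 ÷ 1.482275 ≈ 543.69 req/s.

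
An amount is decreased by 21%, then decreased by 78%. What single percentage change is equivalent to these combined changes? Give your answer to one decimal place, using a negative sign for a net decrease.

-82.6%

The combined multiplier is 0.79 × 0.22 = 0.1738.
That corresponds to a decrease of 82.6%.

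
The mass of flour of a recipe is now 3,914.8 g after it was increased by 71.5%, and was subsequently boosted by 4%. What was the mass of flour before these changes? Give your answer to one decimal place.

2,194.9 g

Undoing the 4% increase: 3,914.8 ÷ 1.04 ≈ 3764.230769.
Undoing the 71.5% increase: 3764.230769 ÷ 1.715 ≈ 2,194.9 g.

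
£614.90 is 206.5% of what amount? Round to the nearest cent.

£297.77

£614.90 ÷ 2.065 ≈ £297.77.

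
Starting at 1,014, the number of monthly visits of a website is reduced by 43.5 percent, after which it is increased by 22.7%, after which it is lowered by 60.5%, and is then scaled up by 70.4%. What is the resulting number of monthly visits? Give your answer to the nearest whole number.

473

Each change multiplies by a factor: 0.565 × 1.227 × 0.395 × 1.704 = 0.4666160754.
1,014 × 0.4666160754 = 473.1487004556 ≈ 473.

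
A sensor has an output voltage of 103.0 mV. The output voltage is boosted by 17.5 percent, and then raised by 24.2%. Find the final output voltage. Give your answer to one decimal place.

17.5% increase: 103.0 × 1.175 = 121.025.
Apply the 24.2% increase: 121.025 × 1.242 = 150.31305 ≈ 150.3.

150.3 mV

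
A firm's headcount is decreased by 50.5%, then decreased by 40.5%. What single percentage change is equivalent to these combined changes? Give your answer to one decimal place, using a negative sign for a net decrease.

A 50.5% decrease multiplies by 0.495.
Then a 40.5% decrease: 0.495 × 0.595 = 0.294525.
Overall factor 0.294525, i.e. -70.5%.

-70.5%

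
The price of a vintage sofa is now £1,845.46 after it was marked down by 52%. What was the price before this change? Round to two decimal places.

£3,844.71

The overall multiplier applied was 0.48.
So the original price was £1,845.46 ÷ 0.48 ≈ £3,844.71.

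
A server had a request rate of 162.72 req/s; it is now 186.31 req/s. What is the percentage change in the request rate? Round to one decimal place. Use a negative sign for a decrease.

Change: 186.31 − 162.72 = 23.59.
Relative to the original: 23.59 ÷ 162.72 ≈ 14.5%.

14.5%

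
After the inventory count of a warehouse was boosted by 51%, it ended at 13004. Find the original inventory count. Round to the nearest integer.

The overall multiplier applied was 1.51.
So the original inventory count was 13004 ÷ 1.51 ≈ 8612.

8612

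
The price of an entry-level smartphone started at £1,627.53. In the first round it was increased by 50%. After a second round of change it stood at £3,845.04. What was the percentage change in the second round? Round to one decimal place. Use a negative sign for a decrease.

After the first round: £1,627.53 × 1.5 = £2441.295.
Second-round multiplier: £3,845.04 ÷ £2441.295 ≈ 1.575.
That is a change of 57.5%.

57.5%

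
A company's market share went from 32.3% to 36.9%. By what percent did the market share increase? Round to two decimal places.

14.24%

The change is 36.9 − 32.3 = 4.6 percentage points.
Relative to the original 32.3%, that is 4.6 ÷ 32.3 ≈ 14.24%.
So the market share rose by 14.24%.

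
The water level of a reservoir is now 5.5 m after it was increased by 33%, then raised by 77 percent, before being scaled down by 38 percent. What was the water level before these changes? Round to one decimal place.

Undoing the 38% decrease: 5.5 ÷ 0.62 ≈ 8.870968.
Undoing the 77% increase: 8.870968 ÷ 1.77 ≈ 5.011846.
Undoing the 33% increase: 5.011846 ÷ 1.33 ≈ 3.8 m.

3.8 m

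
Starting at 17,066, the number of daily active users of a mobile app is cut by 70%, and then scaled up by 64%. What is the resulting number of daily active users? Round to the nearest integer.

Each change multiplies by a factor: 0.3 × 1.64 = 0.492.
17,066 × 0.492 = 8396.472 ≈ 8,396.

8,396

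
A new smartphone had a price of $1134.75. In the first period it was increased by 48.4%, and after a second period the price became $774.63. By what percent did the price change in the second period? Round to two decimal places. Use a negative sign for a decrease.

After the first period: $1134.75 × 1.484 = $1683.969.
Second-period multiplier: $774.63 ÷ $1683.969 ≈ 0.460003.
That is a change of -54.00%.

-54.00%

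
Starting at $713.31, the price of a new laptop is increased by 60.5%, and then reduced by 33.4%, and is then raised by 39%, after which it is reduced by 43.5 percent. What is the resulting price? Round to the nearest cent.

Each change multiplies by a factor: 1.605 × 0.666 × 1.39 × 0.565 = 0.8394841755.
$713.31 × 0.8394841755 = $598.812457225905 ≈ $598.81.

$598.81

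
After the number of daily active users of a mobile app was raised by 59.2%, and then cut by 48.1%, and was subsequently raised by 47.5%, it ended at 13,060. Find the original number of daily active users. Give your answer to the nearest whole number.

10,716

Undoing the 47.5% increase: 13,060 ÷ 1.475 ≈ 8854.237288.
Undoing the 48.1% decrease: 8854.237288 ÷ 0.519 ≈ 17060.187453.
Undoing the 59.2% increase: 17060.187453 ÷ 1.592 ≈ 10,716.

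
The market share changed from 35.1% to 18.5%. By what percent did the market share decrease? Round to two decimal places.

The change is 18.5 − 35.1 = -16.6 percentage points.
Relative to the original 35.1%, that is -16.6 ÷ 35.1 ≈ -47.29%.
So the market share fell by 47.29%.

47.29%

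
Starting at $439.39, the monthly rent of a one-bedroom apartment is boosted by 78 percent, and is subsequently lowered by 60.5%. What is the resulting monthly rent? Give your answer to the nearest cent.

After the 78% increase: $439.39 × 1.78 = $782.1142.
Apply the 60.5% decrease: $782.1142 × 0.395 = $308.935109 ≈ $308.94.

$308.94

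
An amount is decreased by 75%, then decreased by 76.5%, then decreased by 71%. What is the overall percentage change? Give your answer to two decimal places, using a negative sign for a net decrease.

-98.30%

The combined multiplier is 0.25 × 0.235 × 0.29 = 0.0170375.
That corresponds to a decrease of 98.30%.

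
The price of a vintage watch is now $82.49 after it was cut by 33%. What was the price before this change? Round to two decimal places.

$123.12

The overall multiplier applied was 0.67.
So the original price was $82.49 ÷ 0.67 ≈ $123.12.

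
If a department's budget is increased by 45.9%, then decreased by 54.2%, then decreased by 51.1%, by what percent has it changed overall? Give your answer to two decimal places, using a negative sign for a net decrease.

-67.32%

A 45.9% increase multiplies by 1.459.
Then a 54.2% decrease: 1.459 × 0.458 = 0.668222.
Then a 51.1% decrease: 0.668222 × 0.489 = 0.326760558.
Overall factor 0.326760558, i.e. -67.32%.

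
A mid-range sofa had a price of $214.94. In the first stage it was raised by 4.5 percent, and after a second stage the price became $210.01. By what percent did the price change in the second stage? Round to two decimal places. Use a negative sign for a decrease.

After the first stage: $214.94 × 1.045 = $224.6123.
Second-stage multiplier: $210.01 ÷ $224.6123 ≈ 0.934989.
That is a change of -6.50%.

-6.50%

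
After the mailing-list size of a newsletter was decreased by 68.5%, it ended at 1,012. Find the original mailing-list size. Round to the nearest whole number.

The overall multiplier applied was 0.315.
So the original mailing-list size was 1,012 ÷ 0.315 ≈ 3,213.

3,213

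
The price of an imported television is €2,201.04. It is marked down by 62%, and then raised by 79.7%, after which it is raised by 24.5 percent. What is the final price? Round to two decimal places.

Apply the 62% decrease: €2,201.04 × 0.38 = €836.3952.
After the 79.7% increase: €836.3952 × 1.797 = €1503.0021744.
Apply the 24.5% increase: €1503.0021744 × 1.245 = €1871.237707128 ≈ €1,871.24.

€1,871.24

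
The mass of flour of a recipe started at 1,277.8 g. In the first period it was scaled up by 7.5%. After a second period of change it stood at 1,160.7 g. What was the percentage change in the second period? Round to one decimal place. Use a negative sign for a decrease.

-15.5%

After the first period: 1,277.8 × 1.075 = 1373.635.
Second-period multiplier: 1,160.7 ÷ 1373.635 ≈ 0.84498.
That is a change of -15.5%.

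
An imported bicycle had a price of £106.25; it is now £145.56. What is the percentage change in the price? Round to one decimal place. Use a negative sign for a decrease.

Change: £145.56 − £106.25 = £39.31.
Relative to the original: £39.31 ÷ £106.25 ≈ 37.0%.

37.0%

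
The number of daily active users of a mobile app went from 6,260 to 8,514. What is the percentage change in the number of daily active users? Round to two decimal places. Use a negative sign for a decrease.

Change: 8,514 − 6,260 = 2,254.
Relative to the original: 2,254 ÷ 6,260 ≈ 36.01%.

36.01%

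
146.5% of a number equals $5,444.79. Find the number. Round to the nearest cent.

$5,444.79 ÷ 1.465 ≈ $3,716.58.

$3,716.58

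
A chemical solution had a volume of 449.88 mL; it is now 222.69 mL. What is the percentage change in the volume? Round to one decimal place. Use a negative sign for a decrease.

-50.5%

Change: 222.69 − 449.88 = -227.19.
Relative to the original: -227.19 ÷ 449.88 ≈ -50.5%.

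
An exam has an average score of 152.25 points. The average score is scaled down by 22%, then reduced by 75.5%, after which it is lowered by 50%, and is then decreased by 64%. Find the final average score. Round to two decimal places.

22% decrease: 152.25 × 0.78 = 118.755.
75.5% decrease: 118.755 × 0.245 = 29.094975.
After the 50% decrease: 29.094975 × 0.5 = 14.5474875.
After the 64% decrease: 14.5474875 × 0.36 = 5.2370955 ≈ 5.24.

5.24 points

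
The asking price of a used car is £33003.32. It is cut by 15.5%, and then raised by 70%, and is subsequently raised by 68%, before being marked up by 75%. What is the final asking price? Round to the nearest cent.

£139383.25

15.5% decrease: £33003.32 × 0.845 = £27887.8054.
70% increase: £27887.8054 × 1.7 = £47409.26918.
68% increase: £47409.26918 × 1.68 = £79647.5722224.
Apply the 75% increase: £79647.5722224 × 1.75 = £139383.2513892 ≈ £139383.25.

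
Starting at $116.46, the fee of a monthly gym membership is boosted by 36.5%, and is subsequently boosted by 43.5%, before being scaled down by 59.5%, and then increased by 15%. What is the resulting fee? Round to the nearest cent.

$106.25

Each change multiplies by a factor: 1.365 × 1.435 × 0.405 × 1.15 = 0.91229945625.
$116.46 × 0.91229945625 = $106.246394674875 ≈ $106.25.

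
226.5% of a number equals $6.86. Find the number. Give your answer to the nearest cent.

$6.86 ÷ 2.265 ≈ $3.03.

$3.03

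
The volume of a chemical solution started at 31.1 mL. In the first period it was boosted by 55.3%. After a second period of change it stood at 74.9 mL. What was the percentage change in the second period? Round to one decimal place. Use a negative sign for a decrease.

55.1%

After the first period: 31.1 × 1.553 = 48.2983.
Second-period multiplier: 74.9 ÷ 48.2983 ≈ 1.55078.
That is a change of 55.1%.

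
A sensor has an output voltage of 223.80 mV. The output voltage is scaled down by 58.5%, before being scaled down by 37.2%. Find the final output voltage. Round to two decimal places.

Each change multiplies by a factor: 0.415 × 0.628 = 0.26062.
223.80 × 0.26062 = 58.326756 ≈ 58.33.

58.33 mV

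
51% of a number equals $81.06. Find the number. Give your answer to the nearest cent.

$158.94

$81.06 ÷ 0.51 ≈ $158.94.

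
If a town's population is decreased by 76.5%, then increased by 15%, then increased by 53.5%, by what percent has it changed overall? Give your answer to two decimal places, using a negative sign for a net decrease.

-58.52%

The combined multiplier is 0.235 × 1.15 × 1.535 = 0.41483375.
That corresponds to a decrease of 58.52%.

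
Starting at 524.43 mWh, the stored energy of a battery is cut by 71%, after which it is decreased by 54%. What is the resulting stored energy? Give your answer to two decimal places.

69.96 mWh

71% decrease: 524.43 × 0.29 = 152.0847.
Apply the 54% decrease: 152.0847 × 0.46 = 69.958962 ≈ 69.96.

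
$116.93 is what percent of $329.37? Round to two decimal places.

$116.93 ÷ $329.37 ≈ 35.50%.

35.50%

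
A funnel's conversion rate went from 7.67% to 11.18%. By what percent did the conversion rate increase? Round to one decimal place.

45.8%

The change is 11.18 − 7.67 = 3.51 percentage points.
Relative to the original 7.67%, that is 3.51 ÷ 7.67 ≈ 45.8%.
So the conversion rate rose by 45.8%.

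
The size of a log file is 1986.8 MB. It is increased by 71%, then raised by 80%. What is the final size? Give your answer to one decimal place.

6115.4 MB

Each change multiplies by a factor: 1.71 × 1.8 = 3.078.
1986.8 × 3.078 = 6115.3704 ≈ 6115.4.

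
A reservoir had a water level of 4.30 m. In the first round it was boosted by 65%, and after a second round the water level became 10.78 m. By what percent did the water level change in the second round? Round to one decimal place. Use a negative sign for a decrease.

51.9%

After the first round: 4.30 × 1.65 = 7.095.
Second-round multiplier: 10.78 ÷ 7.095 ≈ 1.51938.
That is a change of 51.9%.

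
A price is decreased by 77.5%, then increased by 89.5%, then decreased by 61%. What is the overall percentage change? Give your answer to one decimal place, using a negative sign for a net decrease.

-83.4%

A 77.5% decrease multiplies by 0.225.
Then an 89.5% increase: 0.225 × 1.895 = 0.426375.
Then a 61% decrease: 0.426375 × 0.39 = 0.16628625.
Overall factor 0.16628625, i.e. -83.4%.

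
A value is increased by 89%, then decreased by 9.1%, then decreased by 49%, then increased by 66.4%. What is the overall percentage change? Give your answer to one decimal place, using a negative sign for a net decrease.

The combined multiplier is 1.89 × 0.909 × 0.51 × 1.664 = 1.4579720064.
That corresponds to an increase of 45.8%.

45.8%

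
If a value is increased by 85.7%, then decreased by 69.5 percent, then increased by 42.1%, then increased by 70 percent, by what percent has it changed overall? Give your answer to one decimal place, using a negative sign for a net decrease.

An 85.7% increase multiplies by 1.857.
Then a 69.5% decrease: 1.857 × 0.305 = 0.566385.
Then a 42.1% increase: 0.566385 × 1.421 = 0.804833085.
Then a 70% increase: 0.804833085 × 1.7 = 1.3682162445.
Overall factor 1.3682162445, i.e. 36.8%.

36.8%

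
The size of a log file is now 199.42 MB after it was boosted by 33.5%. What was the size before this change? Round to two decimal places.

149.38 MB

The overall multiplier applied was 1.335.
So the original size was 199.42 ÷ 1.335 ≈ 149.38 MB.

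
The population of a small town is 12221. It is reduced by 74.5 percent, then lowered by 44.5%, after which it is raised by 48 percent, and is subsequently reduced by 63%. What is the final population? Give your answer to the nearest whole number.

947

Each change multiplies by a factor: 0.255 × 0.555 × 1.48 × 0.37 = 0.07749909.
12221 × 0.07749909 = 947.11637889 ≈ 947.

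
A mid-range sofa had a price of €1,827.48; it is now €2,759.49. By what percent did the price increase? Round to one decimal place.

Change: €2,759.49 − €1,827.48 = €932.01.
Relative to the original: €932.01 ÷ €1,827.48 ≈ 51.0%.
So the price increased by 51.0%.

51.0%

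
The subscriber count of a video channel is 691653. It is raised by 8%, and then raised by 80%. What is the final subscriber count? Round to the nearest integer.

1344573

Each change multiplies by a factor: 1.08 × 1.8 = 1.944.
691653 × 1.944 = 1344573.432 ≈ 1344573.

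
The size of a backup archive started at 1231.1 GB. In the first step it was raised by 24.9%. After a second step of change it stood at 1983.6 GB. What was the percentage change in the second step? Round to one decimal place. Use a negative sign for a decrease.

29.0%

After the first step: 1231.1 × 1.249 = 1537.6439.
Second-step multiplier: 1983.6 ÷ 1537.6439 ≈ 1.29003.
That is a change of 29.0%.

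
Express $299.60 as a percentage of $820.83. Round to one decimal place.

36.5%

$299.60 ÷ $820.83 ≈ 36.5%.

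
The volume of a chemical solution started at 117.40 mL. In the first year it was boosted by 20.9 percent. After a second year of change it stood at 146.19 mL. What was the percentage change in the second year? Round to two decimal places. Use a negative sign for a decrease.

After the first year: 117.40 × 1.209 = 141.9366.
Second-year multiplier: 146.19 ÷ 141.9366 ≈ 1.029967.
That is a change of 3.00%.

3.00%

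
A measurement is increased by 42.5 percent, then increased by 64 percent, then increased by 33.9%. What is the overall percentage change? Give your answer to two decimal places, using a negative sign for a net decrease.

212.92%

A 42.5% increase multiplies by 1.425.
Then a 64% increase: 1.425 × 1.64 = 2.337.
Then a 33.9% increase: 2.337 × 1.339 = 3.129243.
Overall factor 3.129243, i.e. 212.92%.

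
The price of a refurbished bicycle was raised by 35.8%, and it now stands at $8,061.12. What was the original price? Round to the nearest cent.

The overall multiplier applied was 1.358.
So the original price was $8,061.12 ÷ 1.358 ≈ $5,936.02.

$5,936.02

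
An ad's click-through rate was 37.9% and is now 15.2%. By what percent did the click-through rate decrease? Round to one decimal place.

59.9%

The change is 15.2 − 37.9 = -22.7 percentage points.
Relative to the original 37.9%, that is -22.7 ÷ 37.9 ≈ -59.9%.
So the click-through rate fell by 59.9%.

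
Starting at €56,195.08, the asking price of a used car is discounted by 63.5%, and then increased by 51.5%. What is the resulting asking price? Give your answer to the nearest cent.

Each change multiplies by a factor: 0.365 × 1.515 = 0.552975.
€56,195.08 × 0.552975 = €31074.474363 ≈ €31,074.47.

€31,074.47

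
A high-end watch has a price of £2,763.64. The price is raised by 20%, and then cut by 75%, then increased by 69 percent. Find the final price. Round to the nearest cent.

£1,401.17

Each change multiplies by a factor: 1.2 × 0.25 × 1.69 = 0.507.
£2,763.64 × 0.507 = £1401.16548 ≈ £1,401.17.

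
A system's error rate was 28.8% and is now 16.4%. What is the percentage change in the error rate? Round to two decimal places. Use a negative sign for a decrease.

The change is 16.4 − 28.8 = -12.4 percentage points.
Relative to the original 28.8%, that is -12.4 ÷ 28.8 ≈ -43.06%.

-43.06%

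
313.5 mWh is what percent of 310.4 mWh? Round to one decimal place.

313.5 mWh ÷ 310.4 mWh ≈ 101.0%.

101.0%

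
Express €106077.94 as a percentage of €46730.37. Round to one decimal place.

€106077.94 ÷ €46730.37 ≈ 227.0%.

227.0%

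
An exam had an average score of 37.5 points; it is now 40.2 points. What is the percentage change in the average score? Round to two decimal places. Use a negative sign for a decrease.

7.20%

Change: 40.2 − 37.5 = 2.7.
Relative to the original: 2.7 ÷ 37.5 = 7.20%.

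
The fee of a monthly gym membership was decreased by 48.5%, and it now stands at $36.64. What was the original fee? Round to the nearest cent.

The overall multiplier applied was 0.515.
So the original fee was $36.64 ÷ 0.515 ≈ $71.15.

$71.15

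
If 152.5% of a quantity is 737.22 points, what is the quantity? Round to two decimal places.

737.22 points ÷ 1.525 ≈ 483.42 points.

483.42 points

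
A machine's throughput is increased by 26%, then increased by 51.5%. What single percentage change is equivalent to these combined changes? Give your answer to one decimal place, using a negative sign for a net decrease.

90.9%

The combined multiplier is 1.26 × 1.515 = 1.9089.
That corresponds to an increase of 90.9%.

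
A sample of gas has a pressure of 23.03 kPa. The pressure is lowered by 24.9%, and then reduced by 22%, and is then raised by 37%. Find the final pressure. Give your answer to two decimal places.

Each change multiplies by a factor: 0.751 × 0.78 × 1.37 = 0.8025186.
23.03 × 0.8025186 = 18.482003358 ≈ 18.48.

18.48 kPa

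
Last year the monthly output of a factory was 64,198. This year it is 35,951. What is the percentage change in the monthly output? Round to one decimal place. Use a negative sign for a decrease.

Change: 35,951 − 64,198 = -28,247.
Relative to the original: -28,247 ÷ 64,198 ≈ -44.0%.

-44.0%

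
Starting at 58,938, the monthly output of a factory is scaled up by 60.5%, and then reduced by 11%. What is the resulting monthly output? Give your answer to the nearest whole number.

84,190

Each change multiplies by a factor: 1.605 × 0.89 = 1.42845.
58,938 × 1.42845 = 84189.9861 ≈ 84,190.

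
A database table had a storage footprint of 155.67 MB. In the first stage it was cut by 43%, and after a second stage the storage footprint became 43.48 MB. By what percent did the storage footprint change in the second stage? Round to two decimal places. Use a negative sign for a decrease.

After the first stage: 155.67 × 0.57 = 88.7319.
Second-stage multiplier: 43.48 ÷ 88.7319 ≈ 0.490015.
That is a change of -51.00%.

-51.00%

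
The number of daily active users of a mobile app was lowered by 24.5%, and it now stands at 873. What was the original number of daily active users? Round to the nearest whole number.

The overall multiplier applied was 0.755.
So the original number of daily active users was 873 ÷ 0.755 ≈ 1,156.

1,156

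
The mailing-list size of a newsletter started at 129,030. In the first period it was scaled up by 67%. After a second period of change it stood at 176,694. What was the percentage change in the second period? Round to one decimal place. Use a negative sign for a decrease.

-18.0%

After the first period: 129,030 × 1.67 = 215480.1.
Second-period multiplier: 176,694 ÷ 215480.1 ≈ 0.82.
That is a change of -18.0%.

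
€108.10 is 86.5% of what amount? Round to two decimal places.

€108.10 ÷ 0.865 ≈ €124.97.

€124.97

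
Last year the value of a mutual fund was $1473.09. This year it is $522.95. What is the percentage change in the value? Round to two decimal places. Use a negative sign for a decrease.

-64.50%

Change: $522.95 − $1473.09 = -$950.14.
Relative to the original: -$950.14 ÷ $1473.09 ≈ -64.50%.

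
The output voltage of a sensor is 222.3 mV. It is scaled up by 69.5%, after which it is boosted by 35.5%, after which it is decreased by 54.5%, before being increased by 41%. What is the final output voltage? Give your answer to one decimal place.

327.6 mV

69.5% increase: 222.3 × 1.695 = 376.7985.
35.5% increase: 376.7985 × 1.355 = 510.5619675.
Apply the 54.5% decrease: 510.5619675 × 0.455 = 232.3056952125.
Apply the 41% increase: 232.3056952125 × 1.41 = 327.551030249625 ≈ 327.6.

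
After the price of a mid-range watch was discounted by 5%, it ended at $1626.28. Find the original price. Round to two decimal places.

$1711.87

The overall multiplier applied was 0.95.
So the original price was $1626.28 ÷ 0.95 ≈ $1711.87.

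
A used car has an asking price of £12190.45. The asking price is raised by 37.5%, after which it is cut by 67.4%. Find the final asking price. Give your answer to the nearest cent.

After the 37.5% increase: £12190.45 × 1.375 = £16761.86875.
67.4% decrease: £16761.86875 × 0.326 = £5464.3692125 ≈ £5464.37.

£5464.37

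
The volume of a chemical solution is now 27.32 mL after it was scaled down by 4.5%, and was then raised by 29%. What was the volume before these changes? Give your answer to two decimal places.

Undoing the 29% increase: 27.32 ÷ 1.29 ≈ 21.178295.
Undoing the 4.5% decrease: 21.178295 ÷ 0.955 ≈ 22.18 mL.

22.18 mL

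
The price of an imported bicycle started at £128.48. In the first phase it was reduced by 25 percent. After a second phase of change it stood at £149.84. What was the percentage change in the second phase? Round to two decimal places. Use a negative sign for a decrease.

55.50%

After the first phase: £128.48 × 0.75 = £96.36.
Second-phase multiplier: £149.84 ÷ £96.36 ≈ 1.555002.
That is a change of 55.50%.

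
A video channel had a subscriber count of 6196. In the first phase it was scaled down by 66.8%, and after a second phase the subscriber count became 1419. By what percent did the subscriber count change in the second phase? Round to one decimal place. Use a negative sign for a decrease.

After the first phase: 6196 × 0.332 = 2057.072.
Second-phase multiplier: 1419 ÷ 2057.072 ≈ 0.68982.
That is a change of -31.0%.

-31.0%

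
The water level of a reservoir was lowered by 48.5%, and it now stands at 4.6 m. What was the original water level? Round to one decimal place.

8.9 m

The overall multiplier applied was 0.515.
So the original water level was 4.6 ÷ 0.515 ≈ 8.9 m.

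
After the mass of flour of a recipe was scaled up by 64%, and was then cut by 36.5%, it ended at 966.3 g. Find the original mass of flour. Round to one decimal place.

Undoing the 36.5% decrease: 966.3 ÷ 0.635 ≈ 1521.732283.
Undoing the 64% increase: 1521.732283 ÷ 1.64 ≈ 927.9 g.

927.9 g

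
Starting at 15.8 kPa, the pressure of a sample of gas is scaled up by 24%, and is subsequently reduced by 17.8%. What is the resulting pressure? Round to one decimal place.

16.1 kPa

Each change multiplies by a factor: 1.24 × 0.822 = 1.01928.
15.8 × 1.01928 = 16.104624 ≈ 16.1.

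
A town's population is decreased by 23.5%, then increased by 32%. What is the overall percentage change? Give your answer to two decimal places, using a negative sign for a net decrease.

A 23.5% decrease multiplies by 0.765.
Then a 32% increase: 0.765 × 1.32 = 1.0098.
Overall factor 1.0098, i.e. 0.98%.

0.98%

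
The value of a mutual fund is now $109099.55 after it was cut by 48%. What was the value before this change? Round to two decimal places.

$209806.83

The overall multiplier applied was 0.52.
So the original value was $109099.55 ÷ 0.52 ≈ $209806.83.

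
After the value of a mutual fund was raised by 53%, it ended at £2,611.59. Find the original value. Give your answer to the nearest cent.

£1,706.92

The overall multiplier applied was 1.53.
So the original value was £2,611.59 ÷ 1.53 ≈ £1,706.92.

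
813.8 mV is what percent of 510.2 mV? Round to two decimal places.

813.8 mV ÷ 510.2 mV ≈ 159.51%.

159.51%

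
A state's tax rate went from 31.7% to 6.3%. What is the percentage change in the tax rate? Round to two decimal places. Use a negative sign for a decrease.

-80.13%

The change is 6.3 − 31.7 = -25.4 percentage points.
Relative to the original 31.7%, that is -25.4 ÷ 31.7 ≈ -80.13%.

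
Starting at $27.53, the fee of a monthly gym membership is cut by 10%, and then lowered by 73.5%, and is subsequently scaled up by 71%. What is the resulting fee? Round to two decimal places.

After the 10% decrease: $27.53 × 0.9 = $24.777.
After the 73.5% decrease: $24.777 × 0.265 = $6.565905.
After the 71% increase: $6.565905 × 1.71 = $11.22769755 ≈ $11.23.

$11.23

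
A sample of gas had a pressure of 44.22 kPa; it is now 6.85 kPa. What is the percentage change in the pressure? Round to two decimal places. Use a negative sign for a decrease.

Change: 6.85 − 44.22 = -37.37.
Relative to the original: -37.37 ÷ 44.22 ≈ -84.51%.

-84.51%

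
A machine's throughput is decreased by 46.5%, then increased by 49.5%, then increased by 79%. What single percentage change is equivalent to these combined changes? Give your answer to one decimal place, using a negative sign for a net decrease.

The combined multiplier is 0.535 × 1.495 × 1.79 = 1.43168675.
That corresponds to an increase of 43.2%.

43.2%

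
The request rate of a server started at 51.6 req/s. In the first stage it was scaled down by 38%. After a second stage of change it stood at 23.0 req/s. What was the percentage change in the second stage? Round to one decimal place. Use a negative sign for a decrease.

-28.1%

After the first stage: 51.6 × 0.62 = 31.992.
Second-stage multiplier: 23.0 ÷ 31.992 ≈ 0.71893.
That is a change of -28.1%.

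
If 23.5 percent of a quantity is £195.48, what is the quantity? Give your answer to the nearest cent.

£195.48 ÷ 0.235 ≈ £831.83.

£831.83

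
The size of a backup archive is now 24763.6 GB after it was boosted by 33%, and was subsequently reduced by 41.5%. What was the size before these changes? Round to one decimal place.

The overall multiplier applied was 1.33 × 0.585 = 0.77805.
So the original size was 24763.6 ÷ 0.77805 ≈ 31827.8 GB.

31827.8 GB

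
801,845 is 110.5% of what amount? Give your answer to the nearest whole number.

801,845 ÷ 1.105 ≈ 725,652.

725,652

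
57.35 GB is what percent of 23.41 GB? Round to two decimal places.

244.98%

57.35 GB ÷ 23.41 GB ≈ 244.98%.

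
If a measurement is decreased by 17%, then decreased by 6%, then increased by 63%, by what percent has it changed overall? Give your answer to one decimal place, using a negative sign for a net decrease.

27.2%

A 17% decrease multiplies by 0.83.
Then a 6% decrease: 0.83 × 0.94 = 0.7802.
Then a 63% increase: 0.7802 × 1.63 = 1.271726.
Overall factor 1.271726, i.e. 27.2%.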